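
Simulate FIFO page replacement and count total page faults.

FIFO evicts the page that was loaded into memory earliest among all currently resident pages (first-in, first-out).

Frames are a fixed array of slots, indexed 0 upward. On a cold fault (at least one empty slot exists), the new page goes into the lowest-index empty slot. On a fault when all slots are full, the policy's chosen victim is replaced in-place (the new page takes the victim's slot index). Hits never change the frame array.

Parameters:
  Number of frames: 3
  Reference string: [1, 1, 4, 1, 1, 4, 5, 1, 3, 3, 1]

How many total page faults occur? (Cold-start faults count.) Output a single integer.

Answer: 5

Derivation:
Step 0: ref 1 → FAULT, frames=[1,-,-]
Step 1: ref 1 → HIT, frames=[1,-,-]
Step 2: ref 4 → FAULT, frames=[1,4,-]
Step 3: ref 1 → HIT, frames=[1,4,-]
Step 4: ref 1 → HIT, frames=[1,4,-]
Step 5: ref 4 → HIT, frames=[1,4,-]
Step 6: ref 5 → FAULT, frames=[1,4,5]
Step 7: ref 1 → HIT, frames=[1,4,5]
Step 8: ref 3 → FAULT (evict 1), frames=[3,4,5]
Step 9: ref 3 → HIT, frames=[3,4,5]
Step 10: ref 1 → FAULT (evict 4), frames=[3,1,5]
Total faults: 5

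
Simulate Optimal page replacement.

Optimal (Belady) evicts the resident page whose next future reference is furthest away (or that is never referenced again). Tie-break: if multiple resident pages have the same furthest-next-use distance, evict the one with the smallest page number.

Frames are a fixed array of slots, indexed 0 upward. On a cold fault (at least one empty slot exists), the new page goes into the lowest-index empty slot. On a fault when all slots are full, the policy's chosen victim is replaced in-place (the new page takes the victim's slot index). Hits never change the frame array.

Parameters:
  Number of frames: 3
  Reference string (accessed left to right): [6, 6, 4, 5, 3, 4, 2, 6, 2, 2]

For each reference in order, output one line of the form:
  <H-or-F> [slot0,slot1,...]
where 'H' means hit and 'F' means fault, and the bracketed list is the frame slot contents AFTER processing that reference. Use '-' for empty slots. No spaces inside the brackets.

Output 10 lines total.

F [6,-,-]
H [6,-,-]
F [6,4,-]
F [6,4,5]
F [6,4,3]
H [6,4,3]
F [6,4,2]
H [6,4,2]
H [6,4,2]
H [6,4,2]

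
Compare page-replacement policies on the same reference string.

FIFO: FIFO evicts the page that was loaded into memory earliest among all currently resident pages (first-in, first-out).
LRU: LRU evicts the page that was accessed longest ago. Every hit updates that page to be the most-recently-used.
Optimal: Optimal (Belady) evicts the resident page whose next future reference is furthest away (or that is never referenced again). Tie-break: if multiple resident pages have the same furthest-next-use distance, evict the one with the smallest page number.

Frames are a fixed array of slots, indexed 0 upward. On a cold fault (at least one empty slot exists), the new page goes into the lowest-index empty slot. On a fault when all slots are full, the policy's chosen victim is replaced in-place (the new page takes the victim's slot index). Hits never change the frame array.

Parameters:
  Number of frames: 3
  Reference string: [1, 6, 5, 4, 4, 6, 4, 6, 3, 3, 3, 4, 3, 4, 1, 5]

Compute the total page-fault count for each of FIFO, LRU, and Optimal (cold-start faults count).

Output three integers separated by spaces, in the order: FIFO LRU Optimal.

Answer: 7 7 6

Derivation:
--- FIFO ---
  step 0: ref 1 -> FAULT, frames=[1,-,-] (faults so far: 1)
  step 1: ref 6 -> FAULT, frames=[1,6,-] (faults so far: 2)
  step 2: ref 5 -> FAULT, frames=[1,6,5] (faults so far: 3)
  step 3: ref 4 -> FAULT, evict 1, frames=[4,6,5] (faults so far: 4)
  step 4: ref 4 -> HIT, frames=[4,6,5] (faults so far: 4)
  step 5: ref 6 -> HIT, frames=[4,6,5] (faults so far: 4)
  step 6: ref 4 -> HIT, frames=[4,6,5] (faults so far: 4)
  step 7: ref 6 -> HIT, frames=[4,6,5] (faults so far: 4)
  step 8: ref 3 -> FAULT, evict 6, frames=[4,3,5] (faults so far: 5)
  step 9: ref 3 -> HIT, frames=[4,3,5] (faults so far: 5)
  step 10: ref 3 -> HIT, frames=[4,3,5] (faults so far: 5)
  step 11: ref 4 -> HIT, frames=[4,3,5] (faults so far: 5)
  step 12: ref 3 -> HIT, frames=[4,3,5] (faults so far: 5)
  step 13: ref 4 -> HIT, frames=[4,3,5] (faults so far: 5)
  step 14: ref 1 -> FAULT, evict 5, frames=[4,3,1] (faults so far: 6)
  step 15: ref 5 -> FAULT, evict 4, frames=[5,3,1] (faults so far: 7)
  FIFO total faults: 7
--- LRU ---
  step 0: ref 1 -> FAULT, frames=[1,-,-] (faults so far: 1)
  step 1: ref 6 -> FAULT, frames=[1,6,-] (faults so far: 2)
  step 2: ref 5 -> FAULT, frames=[1,6,5] (faults so far: 3)
  step 3: ref 4 -> FAULT, evict 1, frames=[4,6,5] (faults so far: 4)
  step 4: ref 4 -> HIT, frames=[4,6,5] (faults so far: 4)
  step 5: ref 6 -> HIT, frames=[4,6,5] (faults so far: 4)
  step 6: ref 4 -> HIT, frames=[4,6,5] (faults so far: 4)
  step 7: ref 6 -> HIT, frames=[4,6,5] (faults so far: 4)
  step 8: ref 3 -> FAULT, evict 5, frames=[4,6,3] (faults so far: 5)
  step 9: ref 3 -> HIT, frames=[4,6,3] (faults so far: 5)
  step 10: ref 3 -> HIT, frames=[4,6,3] (faults so far: 5)
  step 11: ref 4 -> HIT, frames=[4,6,3] (faults so far: 5)
  step 12: ref 3 -> HIT, frames=[4,6,3] (faults so far: 5)
  step 13: ref 4 -> HIT, frames=[4,6,3] (faults so far: 5)
  step 14: ref 1 -> FAULT, evict 6, frames=[4,1,3] (faults so far: 6)
  step 15: ref 5 -> FAULT, evict 3, frames=[4,1,5] (faults so far: 7)
  LRU total faults: 7
--- Optimal ---
  step 0: ref 1 -> FAULT, frames=[1,-,-] (faults so far: 1)
  step 1: ref 6 -> FAULT, frames=[1,6,-] (faults so far: 2)
  step 2: ref 5 -> FAULT, frames=[1,6,5] (faults so far: 3)
  step 3: ref 4 -> FAULT, evict 5, frames=[1,6,4] (faults so far: 4)
  step 4: ref 4 -> HIT, frames=[1,6,4] (faults so far: 4)
  step 5: ref 6 -> HIT, frames=[1,6,4] (faults so far: 4)
  step 6: ref 4 -> HIT, frames=[1,6,4] (faults so far: 4)
  step 7: ref 6 -> HIT, frames=[1,6,4] (faults so far: 4)
  step 8: ref 3 -> FAULT, evict 6, frames=[1,3,4] (faults so far: 5)
  step 9: ref 3 -> HIT, frames=[1,3,4] (faults so far: 5)
  step 10: ref 3 -> HIT, frames=[1,3,4] (faults so far: 5)
  step 11: ref 4 -> HIT, frames=[1,3,4] (faults so far: 5)
  step 12: ref 3 -> HIT, frames=[1,3,4] (faults so far: 5)
  step 13: ref 4 -> HIT, frames=[1,3,4] (faults so far: 5)
  step 14: ref 1 -> HIT, frames=[1,3,4] (faults so far: 5)
  step 15: ref 5 -> FAULT, evict 1, frames=[5,3,4] (faults so far: 6)
  Optimal total faults: 6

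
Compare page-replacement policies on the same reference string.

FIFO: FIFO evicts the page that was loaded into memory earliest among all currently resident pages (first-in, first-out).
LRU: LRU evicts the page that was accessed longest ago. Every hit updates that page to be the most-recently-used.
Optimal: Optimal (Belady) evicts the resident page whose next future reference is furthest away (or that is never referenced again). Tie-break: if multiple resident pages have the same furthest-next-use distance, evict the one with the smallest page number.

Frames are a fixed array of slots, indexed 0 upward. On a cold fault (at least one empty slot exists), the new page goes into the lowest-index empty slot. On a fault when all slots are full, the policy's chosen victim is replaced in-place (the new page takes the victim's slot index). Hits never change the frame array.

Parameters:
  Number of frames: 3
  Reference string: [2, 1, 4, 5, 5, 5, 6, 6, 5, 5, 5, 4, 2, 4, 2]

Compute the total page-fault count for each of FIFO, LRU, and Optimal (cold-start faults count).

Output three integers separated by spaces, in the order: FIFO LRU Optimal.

Answer: 7 6 6

Derivation:
--- FIFO ---
  step 0: ref 2 -> FAULT, frames=[2,-,-] (faults so far: 1)
  step 1: ref 1 -> FAULT, frames=[2,1,-] (faults so far: 2)
  step 2: ref 4 -> FAULT, frames=[2,1,4] (faults so far: 3)
  step 3: ref 5 -> FAULT, evict 2, frames=[5,1,4] (faults so far: 4)
  step 4: ref 5 -> HIT, frames=[5,1,4] (faults so far: 4)
  step 5: ref 5 -> HIT, frames=[5,1,4] (faults so far: 4)
  step 6: ref 6 -> FAULT, evict 1, frames=[5,6,4] (faults so far: 5)
  step 7: ref 6 -> HIT, frames=[5,6,4] (faults so far: 5)
  step 8: ref 5 -> HIT, frames=[5,6,4] (faults so far: 5)
  step 9: ref 5 -> HIT, frames=[5,6,4] (faults so far: 5)
  step 10: ref 5 -> HIT, frames=[5,6,4] (faults so far: 5)
  step 11: ref 4 -> HIT, frames=[5,6,4] (faults so far: 5)
  step 12: ref 2 -> FAULT, evict 4, frames=[5,6,2] (faults so far: 6)
  step 13: ref 4 -> FAULT, evict 5, frames=[4,6,2] (faults so far: 7)
  step 14: ref 2 -> HIT, frames=[4,6,2] (faults so far: 7)
  FIFO total faults: 7
--- LRU ---
  step 0: ref 2 -> FAULT, frames=[2,-,-] (faults so far: 1)
  step 1: ref 1 -> FAULT, frames=[2,1,-] (faults so far: 2)
  step 2: ref 4 -> FAULT, frames=[2,1,4] (faults so far: 3)
  step 3: ref 5 -> FAULT, evict 2, frames=[5,1,4] (faults so far: 4)
  step 4: ref 5 -> HIT, frames=[5,1,4] (faults so far: 4)
  step 5: ref 5 -> HIT, frames=[5,1,4] (faults so far: 4)
  step 6: ref 6 -> FAULT, evict 1, frames=[5,6,4] (faults so far: 5)
  step 7: ref 6 -> HIT, frames=[5,6,4] (faults so far: 5)
  step 8: ref 5 -> HIT, frames=[5,6,4] (faults so far: 5)
  step 9: ref 5 -> HIT, frames=[5,6,4] (faults so far: 5)
  step 10: ref 5 -> HIT, frames=[5,6,4] (faults so far: 5)
  step 11: ref 4 -> HIT, frames=[5,6,4] (faults so far: 5)
  step 12: ref 2 -> FAULT, evict 6, frames=[5,2,4] (faults so far: 6)
  step 13: ref 4 -> HIT, frames=[5,2,4] (faults so far: 6)
  step 14: ref 2 -> HIT, frames=[5,2,4] (faults so far: 6)
  LRU total faults: 6
--- Optimal ---
  step 0: ref 2 -> FAULT, frames=[2,-,-] (faults so far: 1)
  step 1: ref 1 -> FAULT, frames=[2,1,-] (faults so far: 2)
  step 2: ref 4 -> FAULT, frames=[2,1,4] (faults so far: 3)
  step 3: ref 5 -> FAULT, evict 1, frames=[2,5,4] (faults so far: 4)
  step 4: ref 5 -> HIT, frames=[2,5,4] (faults so far: 4)
  step 5: ref 5 -> HIT, frames=[2,5,4] (faults so far: 4)
  step 6: ref 6 -> FAULT, evict 2, frames=[6,5,4] (faults so far: 5)
  step 7: ref 6 -> HIT, frames=[6,5,4] (faults so far: 5)
  step 8: ref 5 -> HIT, frames=[6,5,4] (faults so far: 5)
  step 9: ref 5 -> HIT, frames=[6,5,4] (faults so far: 5)
  step 10: ref 5 -> HIT, frames=[6,5,4] (faults so far: 5)
  step 11: ref 4 -> HIT, frames=[6,5,4] (faults so far: 5)
  step 12: ref 2 -> FAULT, evict 5, frames=[6,2,4] (faults so far: 6)
  step 13: ref 4 -> HIT, frames=[6,2,4] (faults so far: 6)
  step 14: ref 2 -> HIT, frames=[6,2,4] (faults so far: 6)
  Optimal total faults: 6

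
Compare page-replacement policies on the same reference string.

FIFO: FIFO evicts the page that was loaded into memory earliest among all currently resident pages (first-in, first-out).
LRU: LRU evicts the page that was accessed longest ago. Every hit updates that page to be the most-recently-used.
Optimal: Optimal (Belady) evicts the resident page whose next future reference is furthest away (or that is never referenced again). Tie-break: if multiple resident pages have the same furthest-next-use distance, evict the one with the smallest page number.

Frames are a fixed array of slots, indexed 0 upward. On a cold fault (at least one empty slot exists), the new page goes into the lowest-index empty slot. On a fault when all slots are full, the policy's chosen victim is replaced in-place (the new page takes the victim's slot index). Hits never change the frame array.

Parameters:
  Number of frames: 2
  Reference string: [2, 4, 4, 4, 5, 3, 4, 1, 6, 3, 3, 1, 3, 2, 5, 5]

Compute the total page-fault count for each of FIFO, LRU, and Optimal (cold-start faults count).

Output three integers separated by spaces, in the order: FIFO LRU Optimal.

Answer: 11 11 9

Derivation:
--- FIFO ---
  step 0: ref 2 -> FAULT, frames=[2,-] (faults so far: 1)
  step 1: ref 4 -> FAULT, frames=[2,4] (faults so far: 2)
  step 2: ref 4 -> HIT, frames=[2,4] (faults so far: 2)
  step 3: ref 4 -> HIT, frames=[2,4] (faults so far: 2)
  step 4: ref 5 -> FAULT, evict 2, frames=[5,4] (faults so far: 3)
  step 5: ref 3 -> FAULT, evict 4, frames=[5,3] (faults so far: 4)
  step 6: ref 4 -> FAULT, evict 5, frames=[4,3] (faults so far: 5)
  step 7: ref 1 -> FAULT, evict 3, frames=[4,1] (faults so far: 6)
  step 8: ref 6 -> FAULT, evict 4, frames=[6,1] (faults so far: 7)
  step 9: ref 3 -> FAULT, evict 1, frames=[6,3] (faults so far: 8)
  step 10: ref 3 -> HIT, frames=[6,3] (faults so far: 8)
  step 11: ref 1 -> FAULT, evict 6, frames=[1,3] (faults so far: 9)
  step 12: ref 3 -> HIT, frames=[1,3] (faults so far: 9)
  step 13: ref 2 -> FAULT, evict 3, frames=[1,2] (faults so far: 10)
  step 14: ref 5 -> FAULT, evict 1, frames=[5,2] (faults so far: 11)
  step 15: ref 5 -> HIT, frames=[5,2] (faults so far: 11)
  FIFO total faults: 11
--- LRU ---
  step 0: ref 2 -> FAULT, frames=[2,-] (faults so far: 1)
  step 1: ref 4 -> FAULT, frames=[2,4] (faults so far: 2)
  step 2: ref 4 -> HIT, frames=[2,4] (faults so far: 2)
  step 3: ref 4 -> HIT, frames=[2,4] (faults so far: 2)
  step 4: ref 5 -> FAULT, evict 2, frames=[5,4] (faults so far: 3)
  step 5: ref 3 -> FAULT, evict 4, frames=[5,3] (faults so far: 4)
  step 6: ref 4 -> FAULT, evict 5, frames=[4,3] (faults so far: 5)
  step 7: ref 1 -> FAULT, evict 3, frames=[4,1] (faults so far: 6)
  step 8: ref 6 -> FAULT, evict 4, frames=[6,1] (faults so far: 7)
  step 9: ref 3 -> FAULT, evict 1, frames=[6,3] (faults so far: 8)
  step 10: ref 3 -> HIT, frames=[6,3] (faults so far: 8)
  step 11: ref 1 -> FAULT, evict 6, frames=[1,3] (faults so far: 9)
  step 12: ref 3 -> HIT, frames=[1,3] (faults so far: 9)
  step 13: ref 2 -> FAULT, evict 1, frames=[2,3] (faults so far: 10)
  step 14: ref 5 -> FAULT, evict 3, frames=[2,5] (faults so far: 11)
  step 15: ref 5 -> HIT, frames=[2,5] (faults so far: 11)
  LRU total faults: 11
--- Optimal ---
  step 0: ref 2 -> FAULT, frames=[2,-] (faults so far: 1)
  step 1: ref 4 -> FAULT, frames=[2,4] (faults so far: 2)
  step 2: ref 4 -> HIT, frames=[2,4] (faults so far: 2)
  step 3: ref 4 -> HIT, frames=[2,4] (faults so far: 2)
  step 4: ref 5 -> FAULT, evict 2, frames=[5,4] (faults so far: 3)
  step 5: ref 3 -> FAULT, evict 5, frames=[3,4] (faults so far: 4)
  step 6: ref 4 -> HIT, frames=[3,4] (faults so far: 4)
  step 7: ref 1 -> FAULT, evict 4, frames=[3,1] (faults so far: 5)
  step 8: ref 6 -> FAULT, evict 1, frames=[3,6] (faults so far: 6)
  step 9: ref 3 -> HIT, frames=[3,6] (faults so far: 6)
  step 10: ref 3 -> HIT, frames=[3,6] (faults so far: 6)
  step 11: ref 1 -> FAULT, evict 6, frames=[3,1] (faults so far: 7)
  step 12: ref 3 -> HIT, frames=[3,1] (faults so far: 7)
  step 13: ref 2 -> FAULT, evict 1, frames=[3,2] (faults so far: 8)
  step 14: ref 5 -> FAULT, evict 2, frames=[3,5] (faults so far: 9)
  step 15: ref 5 -> HIT, frames=[3,5] (faults so far: 9)
  Optimal total faults: 9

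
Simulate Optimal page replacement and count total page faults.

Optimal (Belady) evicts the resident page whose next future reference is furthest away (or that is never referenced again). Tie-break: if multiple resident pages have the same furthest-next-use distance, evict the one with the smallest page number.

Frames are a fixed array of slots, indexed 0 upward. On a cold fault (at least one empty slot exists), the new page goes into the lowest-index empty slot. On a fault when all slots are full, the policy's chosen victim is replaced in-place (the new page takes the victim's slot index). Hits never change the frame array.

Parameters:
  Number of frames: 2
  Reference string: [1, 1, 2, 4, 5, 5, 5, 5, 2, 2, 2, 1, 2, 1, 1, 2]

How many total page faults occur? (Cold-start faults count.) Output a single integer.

Step 0: ref 1 → FAULT, frames=[1,-]
Step 1: ref 1 → HIT, frames=[1,-]
Step 2: ref 2 → FAULT, frames=[1,2]
Step 3: ref 4 → FAULT (evict 1), frames=[4,2]
Step 4: ref 5 → FAULT (evict 4), frames=[5,2]
Step 5: ref 5 → HIT, frames=[5,2]
Step 6: ref 5 → HIT, frames=[5,2]
Step 7: ref 5 → HIT, frames=[5,2]
Step 8: ref 2 → HIT, frames=[5,2]
Step 9: ref 2 → HIT, frames=[5,2]
Step 10: ref 2 → HIT, frames=[5,2]
Step 11: ref 1 → FAULT (evict 5), frames=[1,2]
Step 12: ref 2 → HIT, frames=[1,2]
Step 13: ref 1 → HIT, frames=[1,2]
Step 14: ref 1 → HIT, frames=[1,2]
Step 15: ref 2 → HIT, frames=[1,2]
Total faults: 5

Answer: 5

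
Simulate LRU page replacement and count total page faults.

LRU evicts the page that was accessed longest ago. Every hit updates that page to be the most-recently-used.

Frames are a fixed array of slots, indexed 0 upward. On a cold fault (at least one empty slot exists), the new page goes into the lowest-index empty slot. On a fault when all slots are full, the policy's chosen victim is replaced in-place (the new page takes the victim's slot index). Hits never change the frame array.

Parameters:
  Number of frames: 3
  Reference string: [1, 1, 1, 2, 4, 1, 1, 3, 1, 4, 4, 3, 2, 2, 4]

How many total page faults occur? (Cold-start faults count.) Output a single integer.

Step 0: ref 1 → FAULT, frames=[1,-,-]
Step 1: ref 1 → HIT, frames=[1,-,-]
Step 2: ref 1 → HIT, frames=[1,-,-]
Step 3: ref 2 → FAULT, frames=[1,2,-]
Step 4: ref 4 → FAULT, frames=[1,2,4]
Step 5: ref 1 → HIT, frames=[1,2,4]
Step 6: ref 1 → HIT, frames=[1,2,4]
Step 7: ref 3 → FAULT (evict 2), frames=[1,3,4]
Step 8: ref 1 → HIT, frames=[1,3,4]
Step 9: ref 4 → HIT, frames=[1,3,4]
Step 10: ref 4 → HIT, frames=[1,3,4]
Step 11: ref 3 → HIT, frames=[1,3,4]
Step 12: ref 2 → FAULT (evict 1), frames=[2,3,4]
Step 13: ref 2 → HIT, frames=[2,3,4]
Step 14: ref 4 → HIT, frames=[2,3,4]
Total faults: 5

Answer: 5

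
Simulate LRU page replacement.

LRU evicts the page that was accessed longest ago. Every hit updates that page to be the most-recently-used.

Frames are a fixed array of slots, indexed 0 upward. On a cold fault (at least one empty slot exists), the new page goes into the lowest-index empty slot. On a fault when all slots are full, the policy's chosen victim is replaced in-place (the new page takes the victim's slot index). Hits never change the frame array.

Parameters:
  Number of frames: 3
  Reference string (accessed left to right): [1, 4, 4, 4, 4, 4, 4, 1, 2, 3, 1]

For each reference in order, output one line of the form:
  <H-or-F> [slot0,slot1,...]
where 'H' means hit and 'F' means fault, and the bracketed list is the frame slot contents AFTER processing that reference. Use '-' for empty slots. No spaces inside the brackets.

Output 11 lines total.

F [1,-,-]
F [1,4,-]
H [1,4,-]
H [1,4,-]
H [1,4,-]
H [1,4,-]
H [1,4,-]
H [1,4,-]
F [1,4,2]
F [1,3,2]
H [1,3,2]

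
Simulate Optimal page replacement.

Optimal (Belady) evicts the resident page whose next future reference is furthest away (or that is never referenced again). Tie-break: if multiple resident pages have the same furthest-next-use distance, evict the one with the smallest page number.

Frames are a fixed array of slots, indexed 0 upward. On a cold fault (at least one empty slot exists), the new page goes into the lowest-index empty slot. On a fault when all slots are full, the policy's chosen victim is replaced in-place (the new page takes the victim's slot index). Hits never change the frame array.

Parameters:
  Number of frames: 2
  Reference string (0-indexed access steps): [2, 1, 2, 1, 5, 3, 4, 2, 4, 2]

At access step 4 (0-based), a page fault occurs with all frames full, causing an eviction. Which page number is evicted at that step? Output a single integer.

Answer: 1

Derivation:
Step 0: ref 2 -> FAULT, frames=[2,-]
Step 1: ref 1 -> FAULT, frames=[2,1]
Step 2: ref 2 -> HIT, frames=[2,1]
Step 3: ref 1 -> HIT, frames=[2,1]
Step 4: ref 5 -> FAULT, evict 1, frames=[2,5]
At step 4: evicted page 1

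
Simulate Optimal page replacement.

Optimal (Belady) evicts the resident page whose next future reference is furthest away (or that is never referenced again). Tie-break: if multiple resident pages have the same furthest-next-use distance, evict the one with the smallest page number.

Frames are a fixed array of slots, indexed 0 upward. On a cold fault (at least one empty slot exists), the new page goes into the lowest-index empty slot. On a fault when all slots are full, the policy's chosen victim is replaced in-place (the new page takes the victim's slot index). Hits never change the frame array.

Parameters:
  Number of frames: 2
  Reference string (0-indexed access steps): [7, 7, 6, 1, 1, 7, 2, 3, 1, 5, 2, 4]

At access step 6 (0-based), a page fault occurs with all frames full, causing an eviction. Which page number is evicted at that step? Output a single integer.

Answer: 7

Derivation:
Step 0: ref 7 -> FAULT, frames=[7,-]
Step 1: ref 7 -> HIT, frames=[7,-]
Step 2: ref 6 -> FAULT, frames=[7,6]
Step 3: ref 1 -> FAULT, evict 6, frames=[7,1]
Step 4: ref 1 -> HIT, frames=[7,1]
Step 5: ref 7 -> HIT, frames=[7,1]
Step 6: ref 2 -> FAULT, evict 7, frames=[2,1]
At step 6: evicted page 7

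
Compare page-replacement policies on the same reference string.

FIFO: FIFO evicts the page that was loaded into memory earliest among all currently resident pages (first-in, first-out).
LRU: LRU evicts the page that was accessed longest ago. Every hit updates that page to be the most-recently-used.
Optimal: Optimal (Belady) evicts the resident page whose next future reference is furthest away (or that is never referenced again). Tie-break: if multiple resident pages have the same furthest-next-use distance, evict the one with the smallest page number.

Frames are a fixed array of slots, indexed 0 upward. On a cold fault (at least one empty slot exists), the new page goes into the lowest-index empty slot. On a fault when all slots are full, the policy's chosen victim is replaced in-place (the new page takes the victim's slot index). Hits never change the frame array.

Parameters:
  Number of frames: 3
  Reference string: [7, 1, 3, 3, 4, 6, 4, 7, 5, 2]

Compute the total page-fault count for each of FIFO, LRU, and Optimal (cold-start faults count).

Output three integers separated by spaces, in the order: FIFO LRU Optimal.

--- FIFO ---
  step 0: ref 7 -> FAULT, frames=[7,-,-] (faults so far: 1)
  step 1: ref 1 -> FAULT, frames=[7,1,-] (faults so far: 2)
  step 2: ref 3 -> FAULT, frames=[7,1,3] (faults so far: 3)
  step 3: ref 3 -> HIT, frames=[7,1,3] (faults so far: 3)
  step 4: ref 4 -> FAULT, evict 7, frames=[4,1,3] (faults so far: 4)
  step 5: ref 6 -> FAULT, evict 1, frames=[4,6,3] (faults so far: 5)
  step 6: ref 4 -> HIT, frames=[4,6,3] (faults so far: 5)
  step 7: ref 7 -> FAULT, evict 3, frames=[4,6,7] (faults so far: 6)
  step 8: ref 5 -> FAULT, evict 4, frames=[5,6,7] (faults so far: 7)
  step 9: ref 2 -> FAULT, evict 6, frames=[5,2,7] (faults so far: 8)
  FIFO total faults: 8
--- LRU ---
  step 0: ref 7 -> FAULT, frames=[7,-,-] (faults so far: 1)
  step 1: ref 1 -> FAULT, frames=[7,1,-] (faults so far: 2)
  step 2: ref 3 -> FAULT, frames=[7,1,3] (faults so far: 3)
  step 3: ref 3 -> HIT, frames=[7,1,3] (faults so far: 3)
  step 4: ref 4 -> FAULT, evict 7, frames=[4,1,3] (faults so far: 4)
  step 5: ref 6 -> FAULT, evict 1, frames=[4,6,3] (faults so far: 5)
  step 6: ref 4 -> HIT, frames=[4,6,3] (faults so far: 5)
  step 7: ref 7 -> FAULT, evict 3, frames=[4,6,7] (faults so far: 6)
  step 8: ref 5 -> FAULT, evict 6, frames=[4,5,7] (faults so far: 7)
  step 9: ref 2 -> FAULT, evict 4, frames=[2,5,7] (faults so far: 8)
  LRU total faults: 8
--- Optimal ---
  step 0: ref 7 -> FAULT, frames=[7,-,-] (faults so far: 1)
  step 1: ref 1 -> FAULT, frames=[7,1,-] (faults so far: 2)
  step 2: ref 3 -> FAULT, frames=[7,1,3] (faults so far: 3)
  step 3: ref 3 -> HIT, frames=[7,1,3] (faults so far: 3)
  step 4: ref 4 -> FAULT, evict 1, frames=[7,4,3] (faults so far: 4)
  step 5: ref 6 -> FAULT, evict 3, frames=[7,4,6] (faults so far: 5)
  step 6: ref 4 -> HIT, frames=[7,4,6] (faults so far: 5)
  step 7: ref 7 -> HIT, frames=[7,4,6] (faults so far: 5)
  step 8: ref 5 -> FAULT, evict 4, frames=[7,5,6] (faults so far: 6)
  step 9: ref 2 -> FAULT, evict 5, frames=[7,2,6] (faults so far: 7)
  Optimal total faults: 7

Answer: 8 8 7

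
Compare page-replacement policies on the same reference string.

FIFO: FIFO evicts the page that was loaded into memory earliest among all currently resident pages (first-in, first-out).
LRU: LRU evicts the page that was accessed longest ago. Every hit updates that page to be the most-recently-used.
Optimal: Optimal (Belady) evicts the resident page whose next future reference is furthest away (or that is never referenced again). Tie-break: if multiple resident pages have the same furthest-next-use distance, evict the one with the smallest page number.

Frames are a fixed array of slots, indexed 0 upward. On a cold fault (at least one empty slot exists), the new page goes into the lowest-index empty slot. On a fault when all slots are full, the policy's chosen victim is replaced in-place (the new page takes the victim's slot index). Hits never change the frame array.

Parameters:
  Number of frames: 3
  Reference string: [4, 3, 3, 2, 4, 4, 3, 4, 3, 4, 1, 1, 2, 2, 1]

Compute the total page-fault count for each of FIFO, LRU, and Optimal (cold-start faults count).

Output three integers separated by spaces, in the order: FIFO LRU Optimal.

--- FIFO ---
  step 0: ref 4 -> FAULT, frames=[4,-,-] (faults so far: 1)
  step 1: ref 3 -> FAULT, frames=[4,3,-] (faults so far: 2)
  step 2: ref 3 -> HIT, frames=[4,3,-] (faults so far: 2)
  step 3: ref 2 -> FAULT, frames=[4,3,2] (faults so far: 3)
  step 4: ref 4 -> HIT, frames=[4,3,2] (faults so far: 3)
  step 5: ref 4 -> HIT, frames=[4,3,2] (faults so far: 3)
  step 6: ref 3 -> HIT, frames=[4,3,2] (faults so far: 3)
  step 7: ref 4 -> HIT, frames=[4,3,2] (faults so far: 3)
  step 8: ref 3 -> HIT, frames=[4,3,2] (faults so far: 3)
  step 9: ref 4 -> HIT, frames=[4,3,2] (faults so far: 3)
  step 10: ref 1 -> FAULT, evict 4, frames=[1,3,2] (faults so far: 4)
  step 11: ref 1 -> HIT, frames=[1,3,2] (faults so far: 4)
  step 12: ref 2 -> HIT, frames=[1,3,2] (faults so far: 4)
  step 13: ref 2 -> HIT, frames=[1,3,2] (faults so far: 4)
  step 14: ref 1 -> HIT, frames=[1,3,2] (faults so far: 4)
  FIFO total faults: 4
--- LRU ---
  step 0: ref 4 -> FAULT, frames=[4,-,-] (faults so far: 1)
  step 1: ref 3 -> FAULT, frames=[4,3,-] (faults so far: 2)
  step 2: ref 3 -> HIT, frames=[4,3,-] (faults so far: 2)
  step 3: ref 2 -> FAULT, frames=[4,3,2] (faults so far: 3)
  step 4: ref 4 -> HIT, frames=[4,3,2] (faults so far: 3)
  step 5: ref 4 -> HIT, frames=[4,3,2] (faults so far: 3)
  step 6: ref 3 -> HIT, frames=[4,3,2] (faults so far: 3)
  step 7: ref 4 -> HIT, frames=[4,3,2] (faults so far: 3)
  step 8: ref 3 -> HIT, frames=[4,3,2] (faults so far: 3)
  step 9: ref 4 -> HIT, frames=[4,3,2] (faults so far: 3)
  step 10: ref 1 -> FAULT, evict 2, frames=[4,3,1] (faults so far: 4)
  step 11: ref 1 -> HIT, frames=[4,3,1] (faults so far: 4)
  step 12: ref 2 -> FAULT, evict 3, frames=[4,2,1] (faults so far: 5)
  step 13: ref 2 -> HIT, frames=[4,2,1] (faults so far: 5)
  step 14: ref 1 -> HIT, frames=[4,2,1] (faults so far: 5)
  LRU total faults: 5
--- Optimal ---
  step 0: ref 4 -> FAULT, frames=[4,-,-] (faults so far: 1)
  step 1: ref 3 -> FAULT, frames=[4,3,-] (faults so far: 2)
  step 2: ref 3 -> HIT, frames=[4,3,-] (faults so far: 2)
  step 3: ref 2 -> FAULT, frames=[4,3,2] (faults so far: 3)
  step 4: ref 4 -> HIT, frames=[4,3,2] (faults so far: 3)
  step 5: ref 4 -> HIT, frames=[4,3,2] (faults so far: 3)
  step 6: ref 3 -> HIT, frames=[4,3,2] (faults so far: 3)
  step 7: ref 4 -> HIT, frames=[4,3,2] (faults so far: 3)
  step 8: ref 3 -> HIT, frames=[4,3,2] (faults so far: 3)
  step 9: ref 4 -> HIT, frames=[4,3,2] (faults so far: 3)
  step 10: ref 1 -> FAULT, evict 3, frames=[4,1,2] (faults so far: 4)
  step 11: ref 1 -> HIT, frames=[4,1,2] (faults so far: 4)
  step 12: ref 2 -> HIT, frames=[4,1,2] (faults so far: 4)
  step 13: ref 2 -> HIT, frames=[4,1,2] (faults so far: 4)
  step 14: ref 1 -> HIT, frames=[4,1,2] (faults so far: 4)
  Optimal total faults: 4

Answer: 4 5 4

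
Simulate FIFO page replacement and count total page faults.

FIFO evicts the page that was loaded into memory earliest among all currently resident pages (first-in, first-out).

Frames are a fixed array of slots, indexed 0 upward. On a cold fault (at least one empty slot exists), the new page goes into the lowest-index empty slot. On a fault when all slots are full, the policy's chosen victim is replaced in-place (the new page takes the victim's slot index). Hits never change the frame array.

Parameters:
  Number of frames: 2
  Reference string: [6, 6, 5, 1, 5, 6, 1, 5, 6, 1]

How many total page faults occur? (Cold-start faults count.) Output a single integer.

Step 0: ref 6 → FAULT, frames=[6,-]
Step 1: ref 6 → HIT, frames=[6,-]
Step 2: ref 5 → FAULT, frames=[6,5]
Step 3: ref 1 → FAULT (evict 6), frames=[1,5]
Step 4: ref 5 → HIT, frames=[1,5]
Step 5: ref 6 → FAULT (evict 5), frames=[1,6]
Step 6: ref 1 → HIT, frames=[1,6]
Step 7: ref 5 → FAULT (evict 1), frames=[5,6]
Step 8: ref 6 → HIT, frames=[5,6]
Step 9: ref 1 → FAULT (evict 6), frames=[5,1]
Total faults: 6

Answer: 6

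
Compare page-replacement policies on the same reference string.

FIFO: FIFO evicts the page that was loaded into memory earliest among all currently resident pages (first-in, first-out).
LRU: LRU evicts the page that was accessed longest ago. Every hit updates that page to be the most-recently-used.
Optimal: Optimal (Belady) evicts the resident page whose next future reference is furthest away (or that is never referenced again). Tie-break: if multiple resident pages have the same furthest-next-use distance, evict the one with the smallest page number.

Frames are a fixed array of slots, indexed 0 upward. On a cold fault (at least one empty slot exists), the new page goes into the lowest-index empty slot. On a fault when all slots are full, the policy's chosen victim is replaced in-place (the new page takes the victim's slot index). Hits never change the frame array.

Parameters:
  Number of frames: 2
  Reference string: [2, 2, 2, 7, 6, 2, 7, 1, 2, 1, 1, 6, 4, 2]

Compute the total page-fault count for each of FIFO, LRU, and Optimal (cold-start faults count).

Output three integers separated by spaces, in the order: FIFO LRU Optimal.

Answer: 10 10 7

Derivation:
--- FIFO ---
  step 0: ref 2 -> FAULT, frames=[2,-] (faults so far: 1)
  step 1: ref 2 -> HIT, frames=[2,-] (faults so far: 1)
  step 2: ref 2 -> HIT, frames=[2,-] (faults so far: 1)
  step 3: ref 7 -> FAULT, frames=[2,7] (faults so far: 2)
  step 4: ref 6 -> FAULT, evict 2, frames=[6,7] (faults so far: 3)
  step 5: ref 2 -> FAULT, evict 7, frames=[6,2] (faults so far: 4)
  step 6: ref 7 -> FAULT, evict 6, frames=[7,2] (faults so far: 5)
  step 7: ref 1 -> FAULT, evict 2, frames=[7,1] (faults so far: 6)
  step 8: ref 2 -> FAULT, evict 7, frames=[2,1] (faults so far: 7)
  step 9: ref 1 -> HIT, frames=[2,1] (faults so far: 7)
  step 10: ref 1 -> HIT, frames=[2,1] (faults so far: 7)
  step 11: ref 6 -> FAULT, evict 1, frames=[2,6] (faults so far: 8)
  step 12: ref 4 -> FAULT, evict 2, frames=[4,6] (faults so far: 9)
  step 13: ref 2 -> FAULT, evict 6, frames=[4,2] (faults so far: 10)
  FIFO total faults: 10
--- LRU ---
  step 0: ref 2 -> FAULT, frames=[2,-] (faults so far: 1)
  step 1: ref 2 -> HIT, frames=[2,-] (faults so far: 1)
  step 2: ref 2 -> HIT, frames=[2,-] (faults so far: 1)
  step 3: ref 7 -> FAULT, frames=[2,7] (faults so far: 2)
  step 4: ref 6 -> FAULT, evict 2, frames=[6,7] (faults so far: 3)
  step 5: ref 2 -> FAULT, evict 7, frames=[6,2] (faults so far: 4)
  step 6: ref 7 -> FAULT, evict 6, frames=[7,2] (faults so far: 5)
  step 7: ref 1 -> FAULT, evict 2, frames=[7,1] (faults so far: 6)
  step 8: ref 2 -> FAULT, evict 7, frames=[2,1] (faults so far: 7)
  step 9: ref 1 -> HIT, frames=[2,1] (faults so far: 7)
  step 10: ref 1 -> HIT, frames=[2,1] (faults so far: 7)
  step 11: ref 6 -> FAULT, evict 2, frames=[6,1] (faults so far: 8)
  step 12: ref 4 -> FAULT, evict 1, frames=[6,4] (faults so far: 9)
  step 13: ref 2 -> FAULT, evict 6, frames=[2,4] (faults so far: 10)
  LRU total faults: 10
--- Optimal ---
  step 0: ref 2 -> FAULT, frames=[2,-] (faults so far: 1)
  step 1: ref 2 -> HIT, frames=[2,-] (faults so far: 1)
  step 2: ref 2 -> HIT, frames=[2,-] (faults so far: 1)
  step 3: ref 7 -> FAULT, frames=[2,7] (faults so far: 2)
  step 4: ref 6 -> FAULT, evict 7, frames=[2,6] (faults so far: 3)
  step 5: ref 2 -> HIT, frames=[2,6] (faults so far: 3)
  step 6: ref 7 -> FAULT, evict 6, frames=[2,7] (faults so far: 4)
  step 7: ref 1 -> FAULT, evict 7, frames=[2,1] (faults so far: 5)
  step 8: ref 2 -> HIT, frames=[2,1] (faults so far: 5)
  step 9: ref 1 -> HIT, frames=[2,1] (faults so far: 5)
  step 10: ref 1 -> HIT, frames=[2,1] (faults so far: 5)
  step 11: ref 6 -> FAULT, evict 1, frames=[2,6] (faults so far: 6)
  step 12: ref 4 -> FAULT, evict 6, frames=[2,4] (faults so far: 7)
  step 13: ref 2 -> HIT, frames=[2,4] (faults so far: 7)
  Optimal total faults: 7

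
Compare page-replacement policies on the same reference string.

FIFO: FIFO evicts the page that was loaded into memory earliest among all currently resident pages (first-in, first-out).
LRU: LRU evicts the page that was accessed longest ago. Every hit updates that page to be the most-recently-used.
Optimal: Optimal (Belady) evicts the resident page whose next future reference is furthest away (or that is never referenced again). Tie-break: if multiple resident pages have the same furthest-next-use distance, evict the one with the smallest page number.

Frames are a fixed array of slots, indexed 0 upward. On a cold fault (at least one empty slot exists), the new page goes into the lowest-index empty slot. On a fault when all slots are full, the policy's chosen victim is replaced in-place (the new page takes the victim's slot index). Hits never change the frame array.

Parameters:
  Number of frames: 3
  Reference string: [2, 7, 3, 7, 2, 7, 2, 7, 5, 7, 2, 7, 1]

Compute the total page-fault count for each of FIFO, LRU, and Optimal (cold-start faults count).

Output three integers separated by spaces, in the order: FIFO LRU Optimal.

--- FIFO ---
  step 0: ref 2 -> FAULT, frames=[2,-,-] (faults so far: 1)
  step 1: ref 7 -> FAULT, frames=[2,7,-] (faults so far: 2)
  step 2: ref 3 -> FAULT, frames=[2,7,3] (faults so far: 3)
  step 3: ref 7 -> HIT, frames=[2,7,3] (faults so far: 3)
  step 4: ref 2 -> HIT, frames=[2,7,3] (faults so far: 3)
  step 5: ref 7 -> HIT, frames=[2,7,3] (faults so far: 3)
  step 6: ref 2 -> HIT, frames=[2,7,3] (faults so far: 3)
  step 7: ref 7 -> HIT, frames=[2,7,3] (faults so far: 3)
  step 8: ref 5 -> FAULT, evict 2, frames=[5,7,3] (faults so far: 4)
  step 9: ref 7 -> HIT, frames=[5,7,3] (faults so far: 4)
  step 10: ref 2 -> FAULT, evict 7, frames=[5,2,3] (faults so far: 5)
  step 11: ref 7 -> FAULT, evict 3, frames=[5,2,7] (faults so far: 6)
  step 12: ref 1 -> FAULT, evict 5, frames=[1,2,7] (faults so far: 7)
  FIFO total faults: 7
--- LRU ---
  step 0: ref 2 -> FAULT, frames=[2,-,-] (faults so far: 1)
  step 1: ref 7 -> FAULT, frames=[2,7,-] (faults so far: 2)
  step 2: ref 3 -> FAULT, frames=[2,7,3] (faults so far: 3)
  step 3: ref 7 -> HIT, frames=[2,7,3] (faults so far: 3)
  step 4: ref 2 -> HIT, frames=[2,7,3] (faults so far: 3)
  step 5: ref 7 -> HIT, frames=[2,7,3] (faults so far: 3)
  step 6: ref 2 -> HIT, frames=[2,7,3] (faults so far: 3)
  step 7: ref 7 -> HIT, frames=[2,7,3] (faults so far: 3)
  step 8: ref 5 -> FAULT, evict 3, frames=[2,7,5] (faults so far: 4)
  step 9: ref 7 -> HIT, frames=[2,7,5] (faults so far: 4)
  step 10: ref 2 -> HIT, frames=[2,7,5] (faults so far: 4)
  step 11: ref 7 -> HIT, frames=[2,7,5] (faults so far: 4)
  step 12: ref 1 -> FAULT, evict 5, frames=[2,7,1] (faults so far: 5)
  LRU total faults: 5
--- Optimal ---
  step 0: ref 2 -> FAULT, frames=[2,-,-] (faults so far: 1)
  step 1: ref 7 -> FAULT, frames=[2,7,-] (faults so far: 2)
  step 2: ref 3 -> FAULT, frames=[2,7,3] (faults so far: 3)
  step 3: ref 7 -> HIT, frames=[2,7,3] (faults so far: 3)
  step 4: ref 2 -> HIT, frames=[2,7,3] (faults so far: 3)
  step 5: ref 7 -> HIT, frames=[2,7,3] (faults so far: 3)
  step 6: ref 2 -> HIT, frames=[2,7,3] (faults so far: 3)
  step 7: ref 7 -> HIT, frames=[2,7,3] (faults so far: 3)
  step 8: ref 5 -> FAULT, evict 3, frames=[2,7,5] (faults so far: 4)
  step 9: ref 7 -> HIT, frames=[2,7,5] (faults so far: 4)
  step 10: ref 2 -> HIT, frames=[2,7,5] (faults so far: 4)
  step 11: ref 7 -> HIT, frames=[2,7,5] (faults so far: 4)
  step 12: ref 1 -> FAULT, evict 2, frames=[1,7,5] (faults so far: 5)
  Optimal total faults: 5

Answer: 7 5 5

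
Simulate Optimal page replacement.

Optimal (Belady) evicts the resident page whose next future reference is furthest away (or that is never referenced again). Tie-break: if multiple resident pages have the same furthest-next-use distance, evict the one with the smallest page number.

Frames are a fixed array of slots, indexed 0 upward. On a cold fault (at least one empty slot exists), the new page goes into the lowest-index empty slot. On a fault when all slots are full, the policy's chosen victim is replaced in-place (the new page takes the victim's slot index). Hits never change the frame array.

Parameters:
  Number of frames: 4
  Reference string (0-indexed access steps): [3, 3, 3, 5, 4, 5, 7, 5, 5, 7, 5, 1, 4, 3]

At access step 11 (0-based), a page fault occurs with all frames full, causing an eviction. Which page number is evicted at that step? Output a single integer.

Answer: 5

Derivation:
Step 0: ref 3 -> FAULT, frames=[3,-,-,-]
Step 1: ref 3 -> HIT, frames=[3,-,-,-]
Step 2: ref 3 -> HIT, frames=[3,-,-,-]
Step 3: ref 5 -> FAULT, frames=[3,5,-,-]
Step 4: ref 4 -> FAULT, frames=[3,5,4,-]
Step 5: ref 5 -> HIT, frames=[3,5,4,-]
Step 6: ref 7 -> FAULT, frames=[3,5,4,7]
Step 7: ref 5 -> HIT, frames=[3,5,4,7]
Step 8: ref 5 -> HIT, frames=[3,5,4,7]
Step 9: ref 7 -> HIT, frames=[3,5,4,7]
Step 10: ref 5 -> HIT, frames=[3,5,4,7]
Step 11: ref 1 -> FAULT, evict 5, frames=[3,1,4,7]
At step 11: evicted page 5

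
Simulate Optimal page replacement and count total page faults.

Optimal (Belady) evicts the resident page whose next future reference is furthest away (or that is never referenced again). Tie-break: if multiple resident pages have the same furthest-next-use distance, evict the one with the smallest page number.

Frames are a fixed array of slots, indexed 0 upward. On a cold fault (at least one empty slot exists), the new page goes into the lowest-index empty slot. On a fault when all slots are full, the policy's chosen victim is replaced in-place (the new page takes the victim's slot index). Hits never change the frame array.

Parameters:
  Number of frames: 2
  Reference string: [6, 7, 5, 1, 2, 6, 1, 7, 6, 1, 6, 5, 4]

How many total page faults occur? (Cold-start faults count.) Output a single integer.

Step 0: ref 6 → FAULT, frames=[6,-]
Step 1: ref 7 → FAULT, frames=[6,7]
Step 2: ref 5 → FAULT (evict 7), frames=[6,5]
Step 3: ref 1 → FAULT (evict 5), frames=[6,1]
Step 4: ref 2 → FAULT (evict 1), frames=[6,2]
Step 5: ref 6 → HIT, frames=[6,2]
Step 6: ref 1 → FAULT (evict 2), frames=[6,1]
Step 7: ref 7 → FAULT (evict 1), frames=[6,7]
Step 8: ref 6 → HIT, frames=[6,7]
Step 9: ref 1 → FAULT (evict 7), frames=[6,1]
Step 10: ref 6 → HIT, frames=[6,1]
Step 11: ref 5 → FAULT (evict 1), frames=[6,5]
Step 12: ref 4 → FAULT (evict 5), frames=[6,4]
Total faults: 10

Answer: 10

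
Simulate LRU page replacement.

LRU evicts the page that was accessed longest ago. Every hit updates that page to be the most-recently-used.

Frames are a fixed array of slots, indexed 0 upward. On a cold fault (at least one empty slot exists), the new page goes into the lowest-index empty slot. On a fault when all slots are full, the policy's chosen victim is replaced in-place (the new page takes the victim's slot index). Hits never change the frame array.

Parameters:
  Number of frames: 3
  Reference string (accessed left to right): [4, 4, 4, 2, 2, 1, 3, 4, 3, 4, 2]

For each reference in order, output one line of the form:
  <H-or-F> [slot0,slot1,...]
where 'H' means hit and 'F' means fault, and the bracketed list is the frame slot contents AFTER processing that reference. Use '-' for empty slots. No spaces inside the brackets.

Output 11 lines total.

F [4,-,-]
H [4,-,-]
H [4,-,-]
F [4,2,-]
H [4,2,-]
F [4,2,1]
F [3,2,1]
F [3,4,1]
H [3,4,1]
H [3,4,1]
F [3,4,2]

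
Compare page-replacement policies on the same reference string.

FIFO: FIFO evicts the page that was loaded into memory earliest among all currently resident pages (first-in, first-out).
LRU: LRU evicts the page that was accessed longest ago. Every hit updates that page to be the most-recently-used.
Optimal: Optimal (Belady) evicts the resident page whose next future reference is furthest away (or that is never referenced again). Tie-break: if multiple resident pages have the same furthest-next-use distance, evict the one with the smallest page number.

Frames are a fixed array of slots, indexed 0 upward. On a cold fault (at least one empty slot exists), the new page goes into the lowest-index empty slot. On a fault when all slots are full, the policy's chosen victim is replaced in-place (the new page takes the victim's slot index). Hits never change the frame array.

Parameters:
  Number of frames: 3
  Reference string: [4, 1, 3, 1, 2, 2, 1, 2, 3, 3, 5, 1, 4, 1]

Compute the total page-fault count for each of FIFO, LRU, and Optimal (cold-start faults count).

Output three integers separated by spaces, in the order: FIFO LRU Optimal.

--- FIFO ---
  step 0: ref 4 -> FAULT, frames=[4,-,-] (faults so far: 1)
  step 1: ref 1 -> FAULT, frames=[4,1,-] (faults so far: 2)
  step 2: ref 3 -> FAULT, frames=[4,1,3] (faults so far: 3)
  step 3: ref 1 -> HIT, frames=[4,1,3] (faults so far: 3)
  step 4: ref 2 -> FAULT, evict 4, frames=[2,1,3] (faults so far: 4)
  step 5: ref 2 -> HIT, frames=[2,1,3] (faults so far: 4)
  step 6: ref 1 -> HIT, frames=[2,1,3] (faults so far: 4)
  step 7: ref 2 -> HIT, frames=[2,1,3] (faults so far: 4)
  step 8: ref 3 -> HIT, frames=[2,1,3] (faults so far: 4)
  step 9: ref 3 -> HIT, frames=[2,1,3] (faults so far: 4)
  step 10: ref 5 -> FAULT, evict 1, frames=[2,5,3] (faults so far: 5)
  step 11: ref 1 -> FAULT, evict 3, frames=[2,5,1] (faults so far: 6)
  step 12: ref 4 -> FAULT, evict 2, frames=[4,5,1] (faults so far: 7)
  step 13: ref 1 -> HIT, frames=[4,5,1] (faults so far: 7)
  FIFO total faults: 7
--- LRU ---
  step 0: ref 4 -> FAULT, frames=[4,-,-] (faults so far: 1)
  step 1: ref 1 -> FAULT, frames=[4,1,-] (faults so far: 2)
  step 2: ref 3 -> FAULT, frames=[4,1,3] (faults so far: 3)
  step 3: ref 1 -> HIT, frames=[4,1,3] (faults so far: 3)
  step 4: ref 2 -> FAULT, evict 4, frames=[2,1,3] (faults so far: 4)
  step 5: ref 2 -> HIT, frames=[2,1,3] (faults so far: 4)
  step 6: ref 1 -> HIT, frames=[2,1,3] (faults so far: 4)
  step 7: ref 2 -> HIT, frames=[2,1,3] (faults so far: 4)
  step 8: ref 3 -> HIT, frames=[2,1,3] (faults so far: 4)
  step 9: ref 3 -> HIT, frames=[2,1,3] (faults so far: 4)
  step 10: ref 5 -> FAULT, evict 1, frames=[2,5,3] (faults so far: 5)
  step 11: ref 1 -> FAULT, evict 2, frames=[1,5,3] (faults so far: 6)
  step 12: ref 4 -> FAULT, evict 3, frames=[1,5,4] (faults so far: 7)
  step 13: ref 1 -> HIT, frames=[1,5,4] (faults so far: 7)
  LRU total faults: 7
--- Optimal ---
  step 0: ref 4 -> FAULT, frames=[4,-,-] (faults so far: 1)
  step 1: ref 1 -> FAULT, frames=[4,1,-] (faults so far: 2)
  step 2: ref 3 -> FAULT, frames=[4,1,3] (faults so far: 3)
  step 3: ref 1 -> HIT, frames=[4,1,3] (faults so far: 3)
  step 4: ref 2 -> FAULT, evict 4, frames=[2,1,3] (faults so far: 4)
  step 5: ref 2 -> HIT, frames=[2,1,3] (faults so far: 4)
  step 6: ref 1 -> HIT, frames=[2,1,3] (faults so far: 4)
  step 7: ref 2 -> HIT, frames=[2,1,3] (faults so far: 4)
  step 8: ref 3 -> HIT, frames=[2,1,3] (faults so far: 4)
  step 9: ref 3 -> HIT, frames=[2,1,3] (faults so far: 4)
  step 10: ref 5 -> FAULT, evict 2, frames=[5,1,3] (faults so far: 5)
  step 11: ref 1 -> HIT, frames=[5,1,3] (faults so far: 5)
  step 12: ref 4 -> FAULT, evict 3, frames=[5,1,4] (faults so far: 6)
  step 13: ref 1 -> HIT, frames=[5,1,4] (faults so far: 6)
  Optimal total faults: 6

Answer: 7 7 6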